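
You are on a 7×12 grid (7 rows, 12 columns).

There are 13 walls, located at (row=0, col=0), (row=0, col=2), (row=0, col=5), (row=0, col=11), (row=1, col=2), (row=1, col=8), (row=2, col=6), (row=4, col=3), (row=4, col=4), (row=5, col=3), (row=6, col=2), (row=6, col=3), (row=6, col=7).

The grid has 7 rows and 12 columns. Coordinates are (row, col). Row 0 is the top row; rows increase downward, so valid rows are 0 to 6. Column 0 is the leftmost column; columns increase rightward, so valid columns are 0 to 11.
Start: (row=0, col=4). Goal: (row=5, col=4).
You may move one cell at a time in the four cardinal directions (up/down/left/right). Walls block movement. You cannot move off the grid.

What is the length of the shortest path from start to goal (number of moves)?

BFS from (row=0, col=4) until reaching (row=5, col=4):
  Distance 0: (row=0, col=4)
  Distance 1: (row=0, col=3), (row=1, col=4)
  Distance 2: (row=1, col=3), (row=1, col=5), (row=2, col=4)
  Distance 3: (row=1, col=6), (row=2, col=3), (row=2, col=5), (row=3, col=4)
  Distance 4: (row=0, col=6), (row=1, col=7), (row=2, col=2), (row=3, col=3), (row=3, col=5)
  Distance 5: (row=0, col=7), (row=2, col=1), (row=2, col=7), (row=3, col=2), (row=3, col=6), (row=4, col=5)
  Distance 6: (row=0, col=8), (row=1, col=1), (row=2, col=0), (row=2, col=8), (row=3, col=1), (row=3, col=7), (row=4, col=2), (row=4, col=6), (row=5, col=5)
  Distance 7: (row=0, col=1), (row=0, col=9), (row=1, col=0), (row=2, col=9), (row=3, col=0), (row=3, col=8), (row=4, col=1), (row=4, col=7), (row=5, col=2), (row=5, col=4), (row=5, col=6), (row=6, col=5)  <- goal reached here
One shortest path (7 moves): (row=0, col=4) -> (row=1, col=4) -> (row=1, col=5) -> (row=2, col=5) -> (row=3, col=5) -> (row=4, col=5) -> (row=5, col=5) -> (row=5, col=4)

Answer: Shortest path length: 7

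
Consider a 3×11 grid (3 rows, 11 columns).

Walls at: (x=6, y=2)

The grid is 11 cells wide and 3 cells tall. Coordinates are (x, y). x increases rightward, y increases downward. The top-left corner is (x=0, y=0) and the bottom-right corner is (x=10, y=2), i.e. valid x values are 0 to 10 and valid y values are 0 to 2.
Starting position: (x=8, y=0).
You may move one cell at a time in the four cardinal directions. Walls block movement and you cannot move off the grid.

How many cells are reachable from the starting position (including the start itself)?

Answer: Reachable cells: 32

Derivation:
BFS flood-fill from (x=8, y=0):
  Distance 0: (x=8, y=0)
  Distance 1: (x=7, y=0), (x=9, y=0), (x=8, y=1)
  Distance 2: (x=6, y=0), (x=10, y=0), (x=7, y=1), (x=9, y=1), (x=8, y=2)
  Distance 3: (x=5, y=0), (x=6, y=1), (x=10, y=1), (x=7, y=2), (x=9, y=2)
  Distance 4: (x=4, y=0), (x=5, y=1), (x=10, y=2)
  Distance 5: (x=3, y=0), (x=4, y=1), (x=5, y=2)
  Distance 6: (x=2, y=0), (x=3, y=1), (x=4, y=2)
  Distance 7: (x=1, y=0), (x=2, y=1), (x=3, y=2)
  Distance 8: (x=0, y=0), (x=1, y=1), (x=2, y=2)
  Distance 9: (x=0, y=1), (x=1, y=2)
  Distance 10: (x=0, y=2)
Total reachable: 32 (grid has 32 open cells total)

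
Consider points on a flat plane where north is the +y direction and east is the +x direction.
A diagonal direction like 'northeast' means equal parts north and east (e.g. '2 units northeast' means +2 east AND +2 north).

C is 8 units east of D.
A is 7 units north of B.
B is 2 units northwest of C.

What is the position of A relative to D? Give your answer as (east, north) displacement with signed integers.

Answer: A is at (east=6, north=9) relative to D.

Derivation:
Place D at the origin (east=0, north=0).
  C is 8 units east of D: delta (east=+8, north=+0); C at (east=8, north=0).
  B is 2 units northwest of C: delta (east=-2, north=+2); B at (east=6, north=2).
  A is 7 units north of B: delta (east=+0, north=+7); A at (east=6, north=9).
Therefore A relative to D: (east=6, north=9).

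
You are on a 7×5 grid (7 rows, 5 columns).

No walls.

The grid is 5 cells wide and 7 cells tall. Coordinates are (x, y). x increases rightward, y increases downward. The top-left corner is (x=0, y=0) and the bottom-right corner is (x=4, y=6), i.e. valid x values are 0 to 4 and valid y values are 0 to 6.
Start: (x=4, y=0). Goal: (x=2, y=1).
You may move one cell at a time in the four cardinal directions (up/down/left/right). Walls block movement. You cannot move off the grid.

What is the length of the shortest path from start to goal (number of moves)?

BFS from (x=4, y=0) until reaching (x=2, y=1):
  Distance 0: (x=4, y=0)
  Distance 1: (x=3, y=0), (x=4, y=1)
  Distance 2: (x=2, y=0), (x=3, y=1), (x=4, y=2)
  Distance 3: (x=1, y=0), (x=2, y=1), (x=3, y=2), (x=4, y=3)  <- goal reached here
One shortest path (3 moves): (x=4, y=0) -> (x=3, y=0) -> (x=2, y=0) -> (x=2, y=1)

Answer: Shortest path length: 3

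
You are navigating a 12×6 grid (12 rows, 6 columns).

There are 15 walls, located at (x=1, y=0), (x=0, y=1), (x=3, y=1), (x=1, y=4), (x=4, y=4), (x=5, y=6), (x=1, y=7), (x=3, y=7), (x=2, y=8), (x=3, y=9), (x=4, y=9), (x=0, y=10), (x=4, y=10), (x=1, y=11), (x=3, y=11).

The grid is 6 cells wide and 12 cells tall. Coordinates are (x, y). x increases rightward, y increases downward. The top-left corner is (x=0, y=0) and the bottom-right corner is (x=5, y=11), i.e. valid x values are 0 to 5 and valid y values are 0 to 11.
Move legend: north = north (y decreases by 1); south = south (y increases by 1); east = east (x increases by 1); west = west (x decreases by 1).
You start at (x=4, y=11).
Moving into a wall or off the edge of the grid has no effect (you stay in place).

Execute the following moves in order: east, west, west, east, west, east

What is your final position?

Answer: Final position: (x=5, y=11)

Derivation:
Start: (x=4, y=11)
  east (east): (x=4, y=11) -> (x=5, y=11)
  west (west): (x=5, y=11) -> (x=4, y=11)
  west (west): blocked, stay at (x=4, y=11)
  east (east): (x=4, y=11) -> (x=5, y=11)
  west (west): (x=5, y=11) -> (x=4, y=11)
  east (east): (x=4, y=11) -> (x=5, y=11)
Final: (x=5, y=11)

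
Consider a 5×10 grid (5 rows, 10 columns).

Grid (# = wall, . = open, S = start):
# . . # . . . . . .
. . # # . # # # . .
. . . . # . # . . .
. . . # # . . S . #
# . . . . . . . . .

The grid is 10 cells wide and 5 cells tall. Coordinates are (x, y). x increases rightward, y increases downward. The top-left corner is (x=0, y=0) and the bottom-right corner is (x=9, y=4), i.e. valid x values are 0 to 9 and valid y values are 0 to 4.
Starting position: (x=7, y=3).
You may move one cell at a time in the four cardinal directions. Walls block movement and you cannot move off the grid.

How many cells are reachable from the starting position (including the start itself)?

Answer: Reachable cells: 37

Derivation:
BFS flood-fill from (x=7, y=3):
  Distance 0: (x=7, y=3)
  Distance 1: (x=7, y=2), (x=6, y=3), (x=8, y=3), (x=7, y=4)
  Distance 2: (x=8, y=2), (x=5, y=3), (x=6, y=4), (x=8, y=4)
  Distance 3: (x=8, y=1), (x=5, y=2), (x=9, y=2), (x=5, y=4), (x=9, y=4)
  Distance 4: (x=8, y=0), (x=9, y=1), (x=4, y=4)
  Distance 5: (x=7, y=0), (x=9, y=0), (x=3, y=4)
  Distance 6: (x=6, y=0), (x=2, y=4)
  Distance 7: (x=5, y=0), (x=2, y=3), (x=1, y=4)
  Distance 8: (x=4, y=0), (x=2, y=2), (x=1, y=3)
  Distance 9: (x=4, y=1), (x=1, y=2), (x=3, y=2), (x=0, y=3)
  Distance 10: (x=1, y=1), (x=0, y=2)
  Distance 11: (x=1, y=0), (x=0, y=1)
  Distance 12: (x=2, y=0)
Total reachable: 37 (grid has 37 open cells total)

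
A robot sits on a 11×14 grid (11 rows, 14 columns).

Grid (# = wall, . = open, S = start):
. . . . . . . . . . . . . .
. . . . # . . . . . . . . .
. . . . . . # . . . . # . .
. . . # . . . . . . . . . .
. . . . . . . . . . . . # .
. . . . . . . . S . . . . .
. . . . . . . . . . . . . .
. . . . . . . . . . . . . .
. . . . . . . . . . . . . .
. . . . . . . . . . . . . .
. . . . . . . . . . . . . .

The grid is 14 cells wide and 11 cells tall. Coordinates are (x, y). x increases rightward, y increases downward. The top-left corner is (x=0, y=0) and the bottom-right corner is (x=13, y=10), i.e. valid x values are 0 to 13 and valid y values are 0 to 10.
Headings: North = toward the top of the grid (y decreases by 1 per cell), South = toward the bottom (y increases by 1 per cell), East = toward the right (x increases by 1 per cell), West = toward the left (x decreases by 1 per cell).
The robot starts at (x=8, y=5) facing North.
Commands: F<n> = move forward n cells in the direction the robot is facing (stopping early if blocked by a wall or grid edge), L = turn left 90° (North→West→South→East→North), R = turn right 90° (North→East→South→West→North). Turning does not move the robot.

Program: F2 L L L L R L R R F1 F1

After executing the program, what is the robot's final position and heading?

Answer: Final position: (x=8, y=5), facing South

Derivation:
Start: (x=8, y=5), facing North
  F2: move forward 2, now at (x=8, y=3)
  L: turn left, now facing West
  L: turn left, now facing South
  L: turn left, now facing East
  L: turn left, now facing North
  R: turn right, now facing East
  L: turn left, now facing North
  R: turn right, now facing East
  R: turn right, now facing South
  F1: move forward 1, now at (x=8, y=4)
  F1: move forward 1, now at (x=8, y=5)
Final: (x=8, y=5), facing South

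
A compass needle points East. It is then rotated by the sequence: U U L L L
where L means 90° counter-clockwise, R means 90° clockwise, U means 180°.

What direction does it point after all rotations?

Start: East
  U (U-turn (180°)) -> West
  U (U-turn (180°)) -> East
  L (left (90° counter-clockwise)) -> North
  L (left (90° counter-clockwise)) -> West
  L (left (90° counter-clockwise)) -> South
Final: South

Answer: Final heading: South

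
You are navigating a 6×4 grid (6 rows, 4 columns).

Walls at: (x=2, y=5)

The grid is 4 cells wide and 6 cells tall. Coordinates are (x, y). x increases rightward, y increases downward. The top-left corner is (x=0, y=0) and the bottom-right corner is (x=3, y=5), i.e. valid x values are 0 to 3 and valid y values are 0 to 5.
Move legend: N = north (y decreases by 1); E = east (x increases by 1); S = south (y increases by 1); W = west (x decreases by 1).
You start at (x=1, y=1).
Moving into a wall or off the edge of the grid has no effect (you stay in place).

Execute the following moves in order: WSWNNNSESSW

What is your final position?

Answer: Final position: (x=0, y=3)

Derivation:
Start: (x=1, y=1)
  W (west): (x=1, y=1) -> (x=0, y=1)
  S (south): (x=0, y=1) -> (x=0, y=2)
  W (west): blocked, stay at (x=0, y=2)
  N (north): (x=0, y=2) -> (x=0, y=1)
  N (north): (x=0, y=1) -> (x=0, y=0)
  N (north): blocked, stay at (x=0, y=0)
  S (south): (x=0, y=0) -> (x=0, y=1)
  E (east): (x=0, y=1) -> (x=1, y=1)
  S (south): (x=1, y=1) -> (x=1, y=2)
  S (south): (x=1, y=2) -> (x=1, y=3)
  W (west): (x=1, y=3) -> (x=0, y=3)
Final: (x=0, y=3)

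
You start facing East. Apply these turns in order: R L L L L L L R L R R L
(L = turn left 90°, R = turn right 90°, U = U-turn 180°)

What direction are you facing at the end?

Start: East
  R (right (90° clockwise)) -> South
  L (left (90° counter-clockwise)) -> East
  L (left (90° counter-clockwise)) -> North
  L (left (90° counter-clockwise)) -> West
  L (left (90° counter-clockwise)) -> South
  L (left (90° counter-clockwise)) -> East
  L (left (90° counter-clockwise)) -> North
  R (right (90° clockwise)) -> East
  L (left (90° counter-clockwise)) -> North
  R (right (90° clockwise)) -> East
  R (right (90° clockwise)) -> South
  L (left (90° counter-clockwise)) -> East
Final: East

Answer: Final heading: East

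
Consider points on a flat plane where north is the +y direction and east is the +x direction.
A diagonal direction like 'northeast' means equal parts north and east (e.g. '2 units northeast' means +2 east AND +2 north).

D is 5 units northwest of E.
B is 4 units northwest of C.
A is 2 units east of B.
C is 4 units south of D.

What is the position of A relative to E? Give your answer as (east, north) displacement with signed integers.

Place E at the origin (east=0, north=0).
  D is 5 units northwest of E: delta (east=-5, north=+5); D at (east=-5, north=5).
  C is 4 units south of D: delta (east=+0, north=-4); C at (east=-5, north=1).
  B is 4 units northwest of C: delta (east=-4, north=+4); B at (east=-9, north=5).
  A is 2 units east of B: delta (east=+2, north=+0); A at (east=-7, north=5).
Therefore A relative to E: (east=-7, north=5).

Answer: A is at (east=-7, north=5) relative to E.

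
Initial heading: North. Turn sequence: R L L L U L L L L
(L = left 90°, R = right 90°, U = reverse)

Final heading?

Answer: Final heading: North

Derivation:
Start: North
  R (right (90° clockwise)) -> East
  L (left (90° counter-clockwise)) -> North
  L (left (90° counter-clockwise)) -> West
  L (left (90° counter-clockwise)) -> South
  U (U-turn (180°)) -> North
  L (left (90° counter-clockwise)) -> West
  L (left (90° counter-clockwise)) -> South
  L (left (90° counter-clockwise)) -> East
  L (left (90° counter-clockwise)) -> North
Final: North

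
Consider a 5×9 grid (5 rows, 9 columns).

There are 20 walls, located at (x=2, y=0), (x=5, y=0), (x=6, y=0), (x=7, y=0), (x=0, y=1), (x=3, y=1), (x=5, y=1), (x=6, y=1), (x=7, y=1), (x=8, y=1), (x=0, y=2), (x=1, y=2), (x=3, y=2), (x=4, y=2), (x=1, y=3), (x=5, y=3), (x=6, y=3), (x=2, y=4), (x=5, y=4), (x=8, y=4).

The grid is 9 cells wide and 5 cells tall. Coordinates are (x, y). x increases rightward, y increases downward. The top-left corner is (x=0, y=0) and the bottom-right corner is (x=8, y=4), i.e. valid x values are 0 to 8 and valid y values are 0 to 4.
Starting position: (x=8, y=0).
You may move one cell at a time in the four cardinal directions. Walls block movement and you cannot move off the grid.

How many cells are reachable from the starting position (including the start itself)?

BFS flood-fill from (x=8, y=0):
  Distance 0: (x=8, y=0)
Total reachable: 1 (grid has 25 open cells total)

Answer: Reachable cells: 1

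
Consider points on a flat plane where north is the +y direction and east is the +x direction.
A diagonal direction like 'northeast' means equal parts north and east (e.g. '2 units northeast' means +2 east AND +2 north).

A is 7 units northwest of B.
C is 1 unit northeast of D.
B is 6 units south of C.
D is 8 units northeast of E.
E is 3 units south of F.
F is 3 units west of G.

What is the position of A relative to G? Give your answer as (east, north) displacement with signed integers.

Place G at the origin (east=0, north=0).
  F is 3 units west of G: delta (east=-3, north=+0); F at (east=-3, north=0).
  E is 3 units south of F: delta (east=+0, north=-3); E at (east=-3, north=-3).
  D is 8 units northeast of E: delta (east=+8, north=+8); D at (east=5, north=5).
  C is 1 unit northeast of D: delta (east=+1, north=+1); C at (east=6, north=6).
  B is 6 units south of C: delta (east=+0, north=-6); B at (east=6, north=0).
  A is 7 units northwest of B: delta (east=-7, north=+7); A at (east=-1, north=7).
Therefore A relative to G: (east=-1, north=7).

Answer: A is at (east=-1, north=7) relative to G.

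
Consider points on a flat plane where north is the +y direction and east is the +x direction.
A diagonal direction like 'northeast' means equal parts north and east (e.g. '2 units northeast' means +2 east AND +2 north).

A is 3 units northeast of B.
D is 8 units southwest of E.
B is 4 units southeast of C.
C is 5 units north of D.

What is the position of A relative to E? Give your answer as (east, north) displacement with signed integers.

Answer: A is at (east=-1, north=-4) relative to E.

Derivation:
Place E at the origin (east=0, north=0).
  D is 8 units southwest of E: delta (east=-8, north=-8); D at (east=-8, north=-8).
  C is 5 units north of D: delta (east=+0, north=+5); C at (east=-8, north=-3).
  B is 4 units southeast of C: delta (east=+4, north=-4); B at (east=-4, north=-7).
  A is 3 units northeast of B: delta (east=+3, north=+3); A at (east=-1, north=-4).
Therefore A relative to E: (east=-1, north=-4).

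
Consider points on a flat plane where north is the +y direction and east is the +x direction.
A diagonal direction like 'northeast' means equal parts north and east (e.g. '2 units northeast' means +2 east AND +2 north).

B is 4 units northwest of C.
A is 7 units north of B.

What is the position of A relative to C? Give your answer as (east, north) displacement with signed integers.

Answer: A is at (east=-4, north=11) relative to C.

Derivation:
Place C at the origin (east=0, north=0).
  B is 4 units northwest of C: delta (east=-4, north=+4); B at (east=-4, north=4).
  A is 7 units north of B: delta (east=+0, north=+7); A at (east=-4, north=11).
Therefore A relative to C: (east=-4, north=11).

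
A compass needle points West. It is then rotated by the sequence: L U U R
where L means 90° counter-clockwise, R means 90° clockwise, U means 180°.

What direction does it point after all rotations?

Answer: Final heading: West

Derivation:
Start: West
  L (left (90° counter-clockwise)) -> South
  U (U-turn (180°)) -> North
  U (U-turn (180°)) -> South
  R (right (90° clockwise)) -> West
Final: West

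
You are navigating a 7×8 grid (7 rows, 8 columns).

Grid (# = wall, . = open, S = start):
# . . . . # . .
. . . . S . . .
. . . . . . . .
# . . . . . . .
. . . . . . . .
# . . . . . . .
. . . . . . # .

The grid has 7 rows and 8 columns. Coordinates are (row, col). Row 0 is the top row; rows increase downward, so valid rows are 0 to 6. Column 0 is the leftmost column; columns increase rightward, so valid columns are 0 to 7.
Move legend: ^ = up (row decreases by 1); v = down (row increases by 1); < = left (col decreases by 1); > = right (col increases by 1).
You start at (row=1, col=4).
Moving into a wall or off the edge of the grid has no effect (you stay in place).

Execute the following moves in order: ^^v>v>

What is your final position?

Start: (row=1, col=4)
  ^ (up): (row=1, col=4) -> (row=0, col=4)
  ^ (up): blocked, stay at (row=0, col=4)
  v (down): (row=0, col=4) -> (row=1, col=4)
  > (right): (row=1, col=4) -> (row=1, col=5)
  v (down): (row=1, col=5) -> (row=2, col=5)
  > (right): (row=2, col=5) -> (row=2, col=6)
Final: (row=2, col=6)

Answer: Final position: (row=2, col=6)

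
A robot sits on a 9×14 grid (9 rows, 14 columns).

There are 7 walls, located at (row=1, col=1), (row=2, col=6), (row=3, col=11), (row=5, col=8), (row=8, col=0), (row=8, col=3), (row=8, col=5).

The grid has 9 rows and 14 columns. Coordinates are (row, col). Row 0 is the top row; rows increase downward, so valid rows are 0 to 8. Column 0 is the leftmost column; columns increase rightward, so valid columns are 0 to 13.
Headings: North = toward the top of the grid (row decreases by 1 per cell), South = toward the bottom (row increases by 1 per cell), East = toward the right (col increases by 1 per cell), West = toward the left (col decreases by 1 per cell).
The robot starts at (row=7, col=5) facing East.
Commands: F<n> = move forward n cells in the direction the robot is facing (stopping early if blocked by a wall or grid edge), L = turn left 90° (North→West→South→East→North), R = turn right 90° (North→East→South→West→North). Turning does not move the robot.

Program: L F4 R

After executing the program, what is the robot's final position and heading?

Answer: Final position: (row=3, col=5), facing East

Derivation:
Start: (row=7, col=5), facing East
  L: turn left, now facing North
  F4: move forward 4, now at (row=3, col=5)
  R: turn right, now facing East
Final: (row=3, col=5), facing East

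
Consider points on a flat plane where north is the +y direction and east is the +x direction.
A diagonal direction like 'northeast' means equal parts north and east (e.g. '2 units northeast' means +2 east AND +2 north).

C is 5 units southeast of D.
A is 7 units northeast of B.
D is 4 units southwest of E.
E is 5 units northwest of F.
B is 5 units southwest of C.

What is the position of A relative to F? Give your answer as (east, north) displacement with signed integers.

Answer: A is at (east=-2, north=-2) relative to F.

Derivation:
Place F at the origin (east=0, north=0).
  E is 5 units northwest of F: delta (east=-5, north=+5); E at (east=-5, north=5).
  D is 4 units southwest of E: delta (east=-4, north=-4); D at (east=-9, north=1).
  C is 5 units southeast of D: delta (east=+5, north=-5); C at (east=-4, north=-4).
  B is 5 units southwest of C: delta (east=-5, north=-5); B at (east=-9, north=-9).
  A is 7 units northeast of B: delta (east=+7, north=+7); A at (east=-2, north=-2).
Therefore A relative to F: (east=-2, north=-2).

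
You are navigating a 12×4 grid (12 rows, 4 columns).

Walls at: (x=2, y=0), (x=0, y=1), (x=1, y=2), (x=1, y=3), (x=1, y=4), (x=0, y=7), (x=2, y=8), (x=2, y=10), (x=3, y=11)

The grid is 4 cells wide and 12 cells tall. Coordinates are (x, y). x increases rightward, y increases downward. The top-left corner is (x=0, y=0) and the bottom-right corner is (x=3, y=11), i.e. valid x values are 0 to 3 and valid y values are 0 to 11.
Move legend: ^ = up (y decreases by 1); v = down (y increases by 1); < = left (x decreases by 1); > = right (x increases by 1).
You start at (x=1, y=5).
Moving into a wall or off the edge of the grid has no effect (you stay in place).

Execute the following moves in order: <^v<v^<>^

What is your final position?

Answer: Final position: (x=1, y=5)

Derivation:
Start: (x=1, y=5)
  < (left): (x=1, y=5) -> (x=0, y=5)
  ^ (up): (x=0, y=5) -> (x=0, y=4)
  v (down): (x=0, y=4) -> (x=0, y=5)
  < (left): blocked, stay at (x=0, y=5)
  v (down): (x=0, y=5) -> (x=0, y=6)
  ^ (up): (x=0, y=6) -> (x=0, y=5)
  < (left): blocked, stay at (x=0, y=5)
  > (right): (x=0, y=5) -> (x=1, y=5)
  ^ (up): blocked, stay at (x=1, y=5)
Final: (x=1, y=5)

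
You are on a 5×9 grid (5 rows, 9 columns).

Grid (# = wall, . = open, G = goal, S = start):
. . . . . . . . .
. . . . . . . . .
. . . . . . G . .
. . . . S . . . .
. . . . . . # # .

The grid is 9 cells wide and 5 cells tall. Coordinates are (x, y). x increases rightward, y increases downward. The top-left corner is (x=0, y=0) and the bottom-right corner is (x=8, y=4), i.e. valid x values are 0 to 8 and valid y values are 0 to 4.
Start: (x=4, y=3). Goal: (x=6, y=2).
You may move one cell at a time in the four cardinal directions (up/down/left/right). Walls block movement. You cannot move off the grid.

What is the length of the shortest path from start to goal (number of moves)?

Answer: Shortest path length: 3

Derivation:
BFS from (x=4, y=3) until reaching (x=6, y=2):
  Distance 0: (x=4, y=3)
  Distance 1: (x=4, y=2), (x=3, y=3), (x=5, y=3), (x=4, y=4)
  Distance 2: (x=4, y=1), (x=3, y=2), (x=5, y=2), (x=2, y=3), (x=6, y=3), (x=3, y=4), (x=5, y=4)
  Distance 3: (x=4, y=0), (x=3, y=1), (x=5, y=1), (x=2, y=2), (x=6, y=2), (x=1, y=3), (x=7, y=3), (x=2, y=4)  <- goal reached here
One shortest path (3 moves): (x=4, y=3) -> (x=5, y=3) -> (x=6, y=3) -> (x=6, y=2)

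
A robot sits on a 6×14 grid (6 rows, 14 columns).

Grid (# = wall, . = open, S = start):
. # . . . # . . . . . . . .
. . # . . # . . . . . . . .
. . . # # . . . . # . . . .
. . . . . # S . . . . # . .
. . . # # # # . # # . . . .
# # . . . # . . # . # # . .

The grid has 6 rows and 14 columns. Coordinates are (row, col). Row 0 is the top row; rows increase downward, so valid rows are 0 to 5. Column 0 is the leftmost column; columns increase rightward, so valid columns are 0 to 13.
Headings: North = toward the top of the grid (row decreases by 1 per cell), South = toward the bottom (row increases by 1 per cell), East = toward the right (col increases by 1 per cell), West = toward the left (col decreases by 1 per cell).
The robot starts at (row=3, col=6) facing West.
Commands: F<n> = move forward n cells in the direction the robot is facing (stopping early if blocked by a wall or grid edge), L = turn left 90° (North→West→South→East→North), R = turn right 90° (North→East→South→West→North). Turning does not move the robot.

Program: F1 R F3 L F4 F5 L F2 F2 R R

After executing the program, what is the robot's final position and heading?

Start: (row=3, col=6), facing West
  F1: move forward 0/1 (blocked), now at (row=3, col=6)
  R: turn right, now facing North
  F3: move forward 3, now at (row=0, col=6)
  L: turn left, now facing West
  F4: move forward 0/4 (blocked), now at (row=0, col=6)
  F5: move forward 0/5 (blocked), now at (row=0, col=6)
  L: turn left, now facing South
  F2: move forward 2, now at (row=2, col=6)
  F2: move forward 1/2 (blocked), now at (row=3, col=6)
  R: turn right, now facing West
  R: turn right, now facing North
Final: (row=3, col=6), facing North

Answer: Final position: (row=3, col=6), facing North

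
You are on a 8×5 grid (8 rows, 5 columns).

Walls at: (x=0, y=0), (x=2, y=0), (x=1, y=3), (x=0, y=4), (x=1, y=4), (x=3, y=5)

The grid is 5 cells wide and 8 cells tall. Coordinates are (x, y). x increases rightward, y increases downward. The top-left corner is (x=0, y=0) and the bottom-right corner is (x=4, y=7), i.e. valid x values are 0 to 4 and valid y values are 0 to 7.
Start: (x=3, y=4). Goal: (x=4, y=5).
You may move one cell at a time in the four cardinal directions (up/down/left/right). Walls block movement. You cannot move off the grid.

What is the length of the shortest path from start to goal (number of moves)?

BFS from (x=3, y=4) until reaching (x=4, y=5):
  Distance 0: (x=3, y=4)
  Distance 1: (x=3, y=3), (x=2, y=4), (x=4, y=4)
  Distance 2: (x=3, y=2), (x=2, y=3), (x=4, y=3), (x=2, y=5), (x=4, y=5)  <- goal reached here
One shortest path (2 moves): (x=3, y=4) -> (x=4, y=4) -> (x=4, y=5)

Answer: Shortest path length: 2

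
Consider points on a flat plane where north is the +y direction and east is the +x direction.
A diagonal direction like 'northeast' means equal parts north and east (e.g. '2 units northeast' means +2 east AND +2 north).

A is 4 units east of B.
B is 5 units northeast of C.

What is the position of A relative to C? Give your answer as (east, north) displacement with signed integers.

Place C at the origin (east=0, north=0).
  B is 5 units northeast of C: delta (east=+5, north=+5); B at (east=5, north=5).
  A is 4 units east of B: delta (east=+4, north=+0); A at (east=9, north=5).
Therefore A relative to C: (east=9, north=5).

Answer: A is at (east=9, north=5) relative to C.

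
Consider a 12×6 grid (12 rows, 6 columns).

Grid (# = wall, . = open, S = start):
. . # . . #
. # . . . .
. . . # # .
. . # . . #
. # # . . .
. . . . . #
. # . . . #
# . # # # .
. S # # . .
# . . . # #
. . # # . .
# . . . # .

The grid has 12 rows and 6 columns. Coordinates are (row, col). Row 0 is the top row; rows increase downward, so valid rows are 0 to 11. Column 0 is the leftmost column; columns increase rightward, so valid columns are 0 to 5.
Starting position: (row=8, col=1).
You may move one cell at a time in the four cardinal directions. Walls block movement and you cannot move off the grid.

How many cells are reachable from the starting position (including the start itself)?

Answer: Reachable cells: 11

Derivation:
BFS flood-fill from (row=8, col=1):
  Distance 0: (row=8, col=1)
  Distance 1: (row=7, col=1), (row=8, col=0), (row=9, col=1)
  Distance 2: (row=9, col=2), (row=10, col=1)
  Distance 3: (row=9, col=3), (row=10, col=0), (row=11, col=1)
  Distance 4: (row=11, col=2)
  Distance 5: (row=11, col=3)
Total reachable: 11 (grid has 47 open cells total)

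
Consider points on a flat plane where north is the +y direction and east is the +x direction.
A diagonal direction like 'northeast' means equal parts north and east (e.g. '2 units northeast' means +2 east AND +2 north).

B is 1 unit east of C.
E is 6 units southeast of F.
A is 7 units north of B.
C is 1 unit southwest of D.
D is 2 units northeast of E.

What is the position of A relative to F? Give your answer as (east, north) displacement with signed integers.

Answer: A is at (east=8, north=2) relative to F.

Derivation:
Place F at the origin (east=0, north=0).
  E is 6 units southeast of F: delta (east=+6, north=-6); E at (east=6, north=-6).
  D is 2 units northeast of E: delta (east=+2, north=+2); D at (east=8, north=-4).
  C is 1 unit southwest of D: delta (east=-1, north=-1); C at (east=7, north=-5).
  B is 1 unit east of C: delta (east=+1, north=+0); B at (east=8, north=-5).
  A is 7 units north of B: delta (east=+0, north=+7); A at (east=8, north=2).
Therefore A relative to F: (east=8, north=2).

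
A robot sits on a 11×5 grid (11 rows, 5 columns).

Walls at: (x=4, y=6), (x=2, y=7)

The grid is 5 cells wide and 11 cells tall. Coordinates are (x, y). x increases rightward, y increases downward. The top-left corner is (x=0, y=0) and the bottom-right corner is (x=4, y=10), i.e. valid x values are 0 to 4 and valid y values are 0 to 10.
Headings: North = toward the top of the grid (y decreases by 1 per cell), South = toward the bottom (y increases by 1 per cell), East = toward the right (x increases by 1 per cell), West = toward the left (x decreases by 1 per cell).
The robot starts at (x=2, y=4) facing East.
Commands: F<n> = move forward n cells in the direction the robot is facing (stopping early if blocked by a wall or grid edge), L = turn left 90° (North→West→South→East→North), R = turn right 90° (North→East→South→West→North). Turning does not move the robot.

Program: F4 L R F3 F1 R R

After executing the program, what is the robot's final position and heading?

Answer: Final position: (x=4, y=4), facing West

Derivation:
Start: (x=2, y=4), facing East
  F4: move forward 2/4 (blocked), now at (x=4, y=4)
  L: turn left, now facing North
  R: turn right, now facing East
  F3: move forward 0/3 (blocked), now at (x=4, y=4)
  F1: move forward 0/1 (blocked), now at (x=4, y=4)
  R: turn right, now facing South
  R: turn right, now facing West
Final: (x=4, y=4), facing West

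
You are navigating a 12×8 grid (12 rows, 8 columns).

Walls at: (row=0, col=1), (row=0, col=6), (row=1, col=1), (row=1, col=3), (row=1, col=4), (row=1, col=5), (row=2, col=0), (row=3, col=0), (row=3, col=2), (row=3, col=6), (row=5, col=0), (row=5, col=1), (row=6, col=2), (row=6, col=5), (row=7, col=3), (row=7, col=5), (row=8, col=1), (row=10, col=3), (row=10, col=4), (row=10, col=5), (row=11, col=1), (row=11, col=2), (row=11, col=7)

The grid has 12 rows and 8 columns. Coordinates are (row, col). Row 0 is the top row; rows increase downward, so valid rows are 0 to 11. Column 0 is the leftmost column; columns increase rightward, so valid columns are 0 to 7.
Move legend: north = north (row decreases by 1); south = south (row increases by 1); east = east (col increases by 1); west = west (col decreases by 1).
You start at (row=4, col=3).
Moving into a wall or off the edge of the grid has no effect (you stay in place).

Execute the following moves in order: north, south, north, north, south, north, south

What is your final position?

Answer: Final position: (row=3, col=3)

Derivation:
Start: (row=4, col=3)
  north (north): (row=4, col=3) -> (row=3, col=3)
  south (south): (row=3, col=3) -> (row=4, col=3)
  north (north): (row=4, col=3) -> (row=3, col=3)
  north (north): (row=3, col=3) -> (row=2, col=3)
  south (south): (row=2, col=3) -> (row=3, col=3)
  north (north): (row=3, col=3) -> (row=2, col=3)
  south (south): (row=2, col=3) -> (row=3, col=3)
Final: (row=3, col=3)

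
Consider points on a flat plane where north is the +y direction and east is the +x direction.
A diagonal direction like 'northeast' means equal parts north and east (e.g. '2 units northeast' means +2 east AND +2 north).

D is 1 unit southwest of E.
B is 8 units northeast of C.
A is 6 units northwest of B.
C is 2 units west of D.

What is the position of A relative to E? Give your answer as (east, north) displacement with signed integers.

Place E at the origin (east=0, north=0).
  D is 1 unit southwest of E: delta (east=-1, north=-1); D at (east=-1, north=-1).
  C is 2 units west of D: delta (east=-2, north=+0); C at (east=-3, north=-1).
  B is 8 units northeast of C: delta (east=+8, north=+8); B at (east=5, north=7).
  A is 6 units northwest of B: delta (east=-6, north=+6); A at (east=-1, north=13).
Therefore A relative to E: (east=-1, north=13).

Answer: A is at (east=-1, north=13) relative to E.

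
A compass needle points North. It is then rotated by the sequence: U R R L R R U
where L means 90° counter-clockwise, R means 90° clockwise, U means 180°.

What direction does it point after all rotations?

Answer: Final heading: West

Derivation:
Start: North
  U (U-turn (180°)) -> South
  R (right (90° clockwise)) -> West
  R (right (90° clockwise)) -> North
  L (left (90° counter-clockwise)) -> West
  R (right (90° clockwise)) -> North
  R (right (90° clockwise)) -> East
  U (U-turn (180°)) -> West
Final: West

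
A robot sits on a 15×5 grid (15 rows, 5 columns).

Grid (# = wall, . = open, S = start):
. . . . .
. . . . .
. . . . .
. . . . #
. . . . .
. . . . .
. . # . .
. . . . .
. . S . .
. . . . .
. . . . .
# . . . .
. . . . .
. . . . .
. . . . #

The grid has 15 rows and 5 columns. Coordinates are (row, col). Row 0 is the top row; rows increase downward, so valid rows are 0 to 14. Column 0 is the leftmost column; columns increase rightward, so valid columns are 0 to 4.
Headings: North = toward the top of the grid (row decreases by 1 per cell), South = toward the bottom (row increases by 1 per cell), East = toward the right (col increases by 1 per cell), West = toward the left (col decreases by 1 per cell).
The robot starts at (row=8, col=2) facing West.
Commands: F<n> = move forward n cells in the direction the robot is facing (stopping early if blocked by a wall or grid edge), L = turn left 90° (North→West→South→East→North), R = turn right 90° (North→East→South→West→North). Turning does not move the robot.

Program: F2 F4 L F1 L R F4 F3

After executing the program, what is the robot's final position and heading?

Answer: Final position: (row=10, col=0), facing South

Derivation:
Start: (row=8, col=2), facing West
  F2: move forward 2, now at (row=8, col=0)
  F4: move forward 0/4 (blocked), now at (row=8, col=0)
  L: turn left, now facing South
  F1: move forward 1, now at (row=9, col=0)
  L: turn left, now facing East
  R: turn right, now facing South
  F4: move forward 1/4 (blocked), now at (row=10, col=0)
  F3: move forward 0/3 (blocked), now at (row=10, col=0)
Final: (row=10, col=0), facing South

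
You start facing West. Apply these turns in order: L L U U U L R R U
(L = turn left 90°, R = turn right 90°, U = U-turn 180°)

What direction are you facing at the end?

Answer: Final heading: South

Derivation:
Start: West
  L (left (90° counter-clockwise)) -> South
  L (left (90° counter-clockwise)) -> East
  U (U-turn (180°)) -> West
  U (U-turn (180°)) -> East
  U (U-turn (180°)) -> West
  L (left (90° counter-clockwise)) -> South
  R (right (90° clockwise)) -> West
  R (right (90° clockwise)) -> North
  U (U-turn (180°)) -> South
Final: South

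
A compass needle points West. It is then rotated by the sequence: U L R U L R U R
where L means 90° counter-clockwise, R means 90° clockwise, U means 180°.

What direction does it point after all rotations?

Answer: Final heading: South

Derivation:
Start: West
  U (U-turn (180°)) -> East
  L (left (90° counter-clockwise)) -> North
  R (right (90° clockwise)) -> East
  U (U-turn (180°)) -> West
  L (left (90° counter-clockwise)) -> South
  R (right (90° clockwise)) -> West
  U (U-turn (180°)) -> East
  R (right (90° clockwise)) -> South
Final: South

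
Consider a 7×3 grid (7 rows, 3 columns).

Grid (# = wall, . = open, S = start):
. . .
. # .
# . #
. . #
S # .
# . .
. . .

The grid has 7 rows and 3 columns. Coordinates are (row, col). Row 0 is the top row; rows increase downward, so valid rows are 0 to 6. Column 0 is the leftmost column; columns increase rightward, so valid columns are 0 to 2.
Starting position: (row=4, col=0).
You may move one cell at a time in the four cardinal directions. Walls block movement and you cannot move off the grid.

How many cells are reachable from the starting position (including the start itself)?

Answer: Reachable cells: 4

Derivation:
BFS flood-fill from (row=4, col=0):
  Distance 0: (row=4, col=0)
  Distance 1: (row=3, col=0)
  Distance 2: (row=3, col=1)
  Distance 3: (row=2, col=1)
Total reachable: 4 (grid has 15 open cells total)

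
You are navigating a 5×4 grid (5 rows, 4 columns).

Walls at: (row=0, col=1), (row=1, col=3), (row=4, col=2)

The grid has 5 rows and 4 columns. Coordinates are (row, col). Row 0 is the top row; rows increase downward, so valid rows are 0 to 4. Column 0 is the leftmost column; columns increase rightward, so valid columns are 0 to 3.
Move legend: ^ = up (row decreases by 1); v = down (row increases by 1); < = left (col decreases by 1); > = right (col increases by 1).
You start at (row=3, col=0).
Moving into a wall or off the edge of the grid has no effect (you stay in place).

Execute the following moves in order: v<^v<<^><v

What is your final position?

Start: (row=3, col=0)
  v (down): (row=3, col=0) -> (row=4, col=0)
  < (left): blocked, stay at (row=4, col=0)
  ^ (up): (row=4, col=0) -> (row=3, col=0)
  v (down): (row=3, col=0) -> (row=4, col=0)
  < (left): blocked, stay at (row=4, col=0)
  < (left): blocked, stay at (row=4, col=0)
  ^ (up): (row=4, col=0) -> (row=3, col=0)
  > (right): (row=3, col=0) -> (row=3, col=1)
  < (left): (row=3, col=1) -> (row=3, col=0)
  v (down): (row=3, col=0) -> (row=4, col=0)
Final: (row=4, col=0)

Answer: Final position: (row=4, col=0)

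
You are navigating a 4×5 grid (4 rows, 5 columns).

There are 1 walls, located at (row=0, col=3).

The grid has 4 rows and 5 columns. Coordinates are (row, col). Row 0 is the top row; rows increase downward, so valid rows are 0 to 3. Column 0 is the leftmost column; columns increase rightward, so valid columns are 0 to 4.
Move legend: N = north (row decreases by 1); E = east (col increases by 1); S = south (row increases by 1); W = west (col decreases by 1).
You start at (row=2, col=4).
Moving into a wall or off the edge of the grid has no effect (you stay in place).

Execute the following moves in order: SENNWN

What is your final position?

Start: (row=2, col=4)
  S (south): (row=2, col=4) -> (row=3, col=4)
  E (east): blocked, stay at (row=3, col=4)
  N (north): (row=3, col=4) -> (row=2, col=4)
  N (north): (row=2, col=4) -> (row=1, col=4)
  W (west): (row=1, col=4) -> (row=1, col=3)
  N (north): blocked, stay at (row=1, col=3)
Final: (row=1, col=3)

Answer: Final position: (row=1, col=3)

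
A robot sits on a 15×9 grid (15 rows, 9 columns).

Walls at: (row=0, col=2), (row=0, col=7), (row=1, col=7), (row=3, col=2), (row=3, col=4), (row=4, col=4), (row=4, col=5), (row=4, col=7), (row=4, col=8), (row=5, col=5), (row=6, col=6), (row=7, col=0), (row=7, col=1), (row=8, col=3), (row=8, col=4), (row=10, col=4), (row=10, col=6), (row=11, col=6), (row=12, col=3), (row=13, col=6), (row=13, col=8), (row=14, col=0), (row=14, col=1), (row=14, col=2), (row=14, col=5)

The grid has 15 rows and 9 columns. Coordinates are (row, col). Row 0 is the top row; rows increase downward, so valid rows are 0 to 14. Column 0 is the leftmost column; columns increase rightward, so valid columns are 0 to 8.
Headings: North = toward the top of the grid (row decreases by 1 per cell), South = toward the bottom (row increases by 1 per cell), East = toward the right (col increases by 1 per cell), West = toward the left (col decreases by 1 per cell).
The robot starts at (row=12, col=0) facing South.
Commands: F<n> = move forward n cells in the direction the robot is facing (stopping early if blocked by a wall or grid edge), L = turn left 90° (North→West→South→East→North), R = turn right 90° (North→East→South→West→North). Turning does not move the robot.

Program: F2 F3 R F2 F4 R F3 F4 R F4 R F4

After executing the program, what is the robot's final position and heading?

Start: (row=12, col=0), facing South
  F2: move forward 1/2 (blocked), now at (row=13, col=0)
  F3: move forward 0/3 (blocked), now at (row=13, col=0)
  R: turn right, now facing West
  F2: move forward 0/2 (blocked), now at (row=13, col=0)
  F4: move forward 0/4 (blocked), now at (row=13, col=0)
  R: turn right, now facing North
  F3: move forward 3, now at (row=10, col=0)
  F4: move forward 2/4 (blocked), now at (row=8, col=0)
  R: turn right, now facing East
  F4: move forward 2/4 (blocked), now at (row=8, col=2)
  R: turn right, now facing South
  F4: move forward 4, now at (row=12, col=2)
Final: (row=12, col=2), facing South

Answer: Final position: (row=12, col=2), facing South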